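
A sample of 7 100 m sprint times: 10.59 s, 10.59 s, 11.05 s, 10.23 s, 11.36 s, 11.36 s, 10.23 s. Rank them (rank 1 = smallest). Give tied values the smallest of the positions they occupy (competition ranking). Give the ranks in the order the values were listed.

3, 3, 5, 1, 6, 6, 1

Sorted (ascending): 10.23, 10.23, 10.59, 10.59, 11.05, 11.36, 11.36
The 2 values of 10.23 occupy positions 1–2 → each gets rank 1.
The 2 values of 10.59 occupy positions 3–4 → each gets rank 3.
The 2 values of 11.36 occupy positions 6–7 → each gets rank 6.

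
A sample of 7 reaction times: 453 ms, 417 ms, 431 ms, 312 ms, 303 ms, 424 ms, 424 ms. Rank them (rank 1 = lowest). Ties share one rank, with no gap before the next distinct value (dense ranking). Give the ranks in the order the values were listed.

Sorted (ascending): 303, 312, 417, 424, 424, 431, 453
The 2 values of 424 share dense rank 4.
Remaining distinct values take the next consecutive integers.

6, 3, 5, 2, 1, 4, 4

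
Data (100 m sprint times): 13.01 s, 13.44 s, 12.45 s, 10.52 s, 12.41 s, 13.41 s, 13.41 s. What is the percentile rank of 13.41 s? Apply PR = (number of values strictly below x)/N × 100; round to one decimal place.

57.1

N = 7.
Strictly below 13.41: 4. Equal to 13.41: 2.
PR = 4/7 × 100 = 57.1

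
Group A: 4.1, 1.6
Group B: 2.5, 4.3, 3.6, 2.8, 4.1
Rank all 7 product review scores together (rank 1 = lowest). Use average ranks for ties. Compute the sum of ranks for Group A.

Sorted (ascending): 1.6, 2.5, 2.8, 3.6, 4.1, 4.1, 4.3
The 2 values of 4.1 occupy positions 5–6 → average rank (5+6)/2 = 5.5.
Group A values → pooled ranks: 4.1→5.5, 1.6→1
Rank sum = 5.5 + 1 = 6.5

6.5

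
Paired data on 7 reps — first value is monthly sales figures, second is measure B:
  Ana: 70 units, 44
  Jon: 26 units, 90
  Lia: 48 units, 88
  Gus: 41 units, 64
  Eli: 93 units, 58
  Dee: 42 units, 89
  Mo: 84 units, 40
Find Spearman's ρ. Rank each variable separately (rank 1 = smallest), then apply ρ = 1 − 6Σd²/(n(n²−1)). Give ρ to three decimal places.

Ranks of variable 1: 5, 1, 4, 2, 7, 3, 6
Ranks of variable 2: 2, 7, 5, 4, 3, 6, 1
d = r₁ − r₂: 3, -6, -1, -2, 4, -3, 5
d²: 9, 36, 1, 4, 16, 9, 25; Σd² = 100
ρ = 1 − 6·100/(7·48) = 1 − 600/336 = -0.786

-0.786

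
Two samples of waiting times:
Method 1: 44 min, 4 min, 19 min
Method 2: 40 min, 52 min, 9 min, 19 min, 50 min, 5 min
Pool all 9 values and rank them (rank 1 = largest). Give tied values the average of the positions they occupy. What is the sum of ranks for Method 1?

17.5

Sorted (descending): 52, 50, 44, 40, 19, 19, 9, 5, 4
The 2 values of 19 occupy positions 5–6 → average rank (5+6)/2 = 5.5.
Method 1 values → pooled ranks: 44→3, 4→9, 19→5.5
Rank sum = 3 + 9 + 5.5 = 17.5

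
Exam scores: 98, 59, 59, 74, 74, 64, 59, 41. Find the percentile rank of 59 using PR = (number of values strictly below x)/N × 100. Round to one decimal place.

N = 8.
Strictly below 59: 1. Equal to 59: 3.
PR = 1/8 × 100 = 12.5

12.5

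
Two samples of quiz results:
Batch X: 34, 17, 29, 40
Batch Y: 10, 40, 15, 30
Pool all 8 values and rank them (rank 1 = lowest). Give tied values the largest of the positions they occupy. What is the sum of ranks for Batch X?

Sorted (ascending): 10, 15, 17, 29, 30, 34, 40, 40
The 2 values of 40 occupy positions 7–8 → each gets rank 8.
Batch X values → pooled ranks: 34→6, 17→3, 29→4, 40→8
Rank sum = 6 + 3 + 4 + 8 = 21

21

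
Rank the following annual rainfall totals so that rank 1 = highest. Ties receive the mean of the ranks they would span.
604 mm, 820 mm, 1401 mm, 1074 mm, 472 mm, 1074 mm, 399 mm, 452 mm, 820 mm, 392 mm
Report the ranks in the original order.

6, 4.5, 1, 2.5, 7, 2.5, 9, 8, 4.5, 10

Sorted (descending): 1401, 1074, 1074, 820, 820, 604, 472, 452, 399, 392
The 2 values of 1074 occupy positions 2–3 → average rank (2+3)/2 = 2.5.
The 2 values of 820 occupy positions 4–5 → average rank (4+5)/2 = 4.5.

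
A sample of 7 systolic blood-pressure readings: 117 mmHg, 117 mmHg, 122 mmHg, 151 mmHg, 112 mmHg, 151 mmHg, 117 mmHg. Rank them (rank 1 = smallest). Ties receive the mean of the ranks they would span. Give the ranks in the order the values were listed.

3, 3, 5, 6.5, 1, 6.5, 3

Sorted (ascending): 112, 117, 117, 117, 122, 151, 151
The 3 values of 117 occupy positions 2–4 → average rank 3.
The 2 values of 151 occupy positions 6–7 → average rank (6+7)/2 = 6.5.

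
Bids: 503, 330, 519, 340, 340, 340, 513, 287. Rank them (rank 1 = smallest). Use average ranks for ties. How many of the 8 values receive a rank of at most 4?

Sorted (ascending): 287, 330, 340, 340, 340, 503, 513, 519
The 3 values of 340 occupy positions 3–5 → average rank 4.
Ranks ≤ 4: {1, 2, 4, 4, 4} → 5 values.

5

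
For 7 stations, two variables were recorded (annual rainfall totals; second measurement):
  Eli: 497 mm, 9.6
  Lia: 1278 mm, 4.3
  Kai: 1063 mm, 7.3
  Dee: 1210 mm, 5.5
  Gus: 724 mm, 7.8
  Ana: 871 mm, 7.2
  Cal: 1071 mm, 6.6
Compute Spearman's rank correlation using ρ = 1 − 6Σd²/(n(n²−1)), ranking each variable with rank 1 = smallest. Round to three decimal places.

-0.964

Ranks of variable 1: 1, 7, 4, 6, 2, 3, 5
Ranks of variable 2: 7, 1, 5, 2, 6, 4, 3
d = r₁ − r₂: -6, 6, -1, 4, -4, -1, 2
d²: 36, 36, 1, 16, 16, 1, 4; Σd² = 110
ρ = 1 − 6·110/(7·48) = 1 − 660/336 = -0.964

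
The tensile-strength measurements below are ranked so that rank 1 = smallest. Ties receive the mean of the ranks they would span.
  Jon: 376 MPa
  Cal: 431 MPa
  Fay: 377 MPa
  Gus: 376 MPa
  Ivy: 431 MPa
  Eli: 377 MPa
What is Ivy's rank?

Sorted (ascending): 376, 376, 377, 377, 431, 431
The 2 values of 376 occupy positions 1–2 → average rank (1+2)/2 = 1.5.
The 2 values of 377 occupy positions 3–4 → average rank (3+4)/2 = 3.5.
The 2 values of 431 occupy positions 5–6 → average rank (5+6)/2 = 5.5.
Ivy has value 431 MPa → rank 5.5.

5.5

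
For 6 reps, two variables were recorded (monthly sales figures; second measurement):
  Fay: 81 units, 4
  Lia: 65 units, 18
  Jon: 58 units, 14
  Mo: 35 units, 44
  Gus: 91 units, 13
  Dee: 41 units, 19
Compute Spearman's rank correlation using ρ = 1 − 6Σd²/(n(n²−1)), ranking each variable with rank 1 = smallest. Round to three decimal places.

Ranks of variable 1: 5, 4, 3, 1, 6, 2
Ranks of variable 2: 1, 4, 3, 6, 2, 5
d = r₁ − r₂: 4, 0, 0, -5, 4, -3
d²: 16, 0, 0, 25, 16, 9; Σd² = 66
ρ = 1 − 6·66/(6·35) = 1 − 396/210 = -0.886

-0.886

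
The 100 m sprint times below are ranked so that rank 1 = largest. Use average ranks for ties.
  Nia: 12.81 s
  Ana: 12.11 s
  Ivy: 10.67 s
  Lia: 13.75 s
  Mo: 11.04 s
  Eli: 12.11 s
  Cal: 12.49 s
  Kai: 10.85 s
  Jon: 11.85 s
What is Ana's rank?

4.5

Sorted (descending): 13.75, 12.81, 12.49, 12.11, 12.11, 11.85, 11.04, 10.85, 10.67
The 2 values of 12.11 occupy positions 4–5 → average rank (4+5)/2 = 4.5.
Ana has value 12.11 s → rank 4.5.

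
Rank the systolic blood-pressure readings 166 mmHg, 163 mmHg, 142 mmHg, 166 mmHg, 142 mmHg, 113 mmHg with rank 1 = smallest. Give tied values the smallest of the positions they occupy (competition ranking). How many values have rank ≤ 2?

3

Sorted (ascending): 113, 142, 142, 163, 166, 166
The 2 values of 142 occupy positions 2–3 → each gets rank 2.
The 2 values of 166 occupy positions 5–6 → each gets rank 5.
Ranks ≤ 2: {1, 2, 2} → 3 values.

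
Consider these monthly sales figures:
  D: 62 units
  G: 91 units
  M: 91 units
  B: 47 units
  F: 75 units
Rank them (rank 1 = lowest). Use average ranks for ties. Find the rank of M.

4.5

Sorted (ascending): 47, 62, 75, 91, 91
The 2 values of 91 occupy positions 4–5 → average rank (4+5)/2 = 4.5.
M has value 91 units → rank 4.5.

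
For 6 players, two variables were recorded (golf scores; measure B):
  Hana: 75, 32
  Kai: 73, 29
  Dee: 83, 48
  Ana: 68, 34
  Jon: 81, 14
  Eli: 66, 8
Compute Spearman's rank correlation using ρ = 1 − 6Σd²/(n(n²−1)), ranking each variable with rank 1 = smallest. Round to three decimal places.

Ranks of variable 1: 4, 3, 6, 2, 5, 1
Ranks of variable 2: 4, 3, 6, 5, 2, 1
d = r₁ − r₂: 0, 0, 0, -3, 3, 0
d²: 0, 0, 0, 9, 9, 0; Σd² = 18
ρ = 1 − 6·18/(6·35) = 1 − 108/210 = 0.486

0.486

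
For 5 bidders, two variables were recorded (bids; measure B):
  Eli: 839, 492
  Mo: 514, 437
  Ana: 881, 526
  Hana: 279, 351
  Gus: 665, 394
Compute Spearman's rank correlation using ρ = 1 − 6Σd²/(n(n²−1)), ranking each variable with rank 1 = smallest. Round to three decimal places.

0.900

Ranks of variable 1: 4, 2, 5, 1, 3
Ranks of variable 2: 4, 3, 5, 1, 2
d = r₁ − r₂: 0, -1, 0, 0, 1
d²: 0, 1, 0, 0, 1; Σd² = 2
ρ = 1 − 6·2/(5·24) = 1 − 12/120 = 0.900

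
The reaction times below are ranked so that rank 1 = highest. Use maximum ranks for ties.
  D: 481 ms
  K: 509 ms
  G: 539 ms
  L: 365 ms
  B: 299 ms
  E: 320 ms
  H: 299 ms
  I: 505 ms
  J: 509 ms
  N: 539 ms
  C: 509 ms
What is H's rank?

Sorted (descending): 539, 539, 509, 509, 509, 505, 481, 365, 320, 299, 299
The 2 values of 539 occupy positions 1–2 → each gets rank 2.
The 3 values of 509 occupy positions 3–5 → each gets rank 5.
The 2 values of 299 occupy positions 10–11 → each gets rank 11.
H has value 299 ms → rank 11.

11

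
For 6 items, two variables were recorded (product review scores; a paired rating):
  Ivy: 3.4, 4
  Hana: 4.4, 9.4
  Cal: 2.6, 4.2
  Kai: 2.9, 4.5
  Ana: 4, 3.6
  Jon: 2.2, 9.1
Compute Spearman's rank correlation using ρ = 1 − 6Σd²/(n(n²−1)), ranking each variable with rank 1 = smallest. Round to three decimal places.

Ranks of variable 1: 4, 6, 2, 3, 5, 1
Ranks of variable 2: 2, 6, 3, 4, 1, 5
d = r₁ − r₂: 2, 0, -1, -1, 4, -4
d²: 4, 0, 1, 1, 16, 16; Σd² = 38
ρ = 1 − 6·38/(6·35) = 1 − 228/210 = -0.086

-0.086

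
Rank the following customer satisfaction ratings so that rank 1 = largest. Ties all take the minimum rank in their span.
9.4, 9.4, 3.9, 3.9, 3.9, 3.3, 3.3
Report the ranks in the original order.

Sorted (descending): 9.4, 9.4, 3.9, 3.9, 3.9, 3.3, 3.3
The 2 values of 9.4 occupy positions 1–2 → each gets rank 1.
The 3 values of 3.9 occupy positions 3–5 → each gets rank 3.
The 2 values of 3.3 occupy positions 6–7 → each gets rank 6.

1, 1, 3, 3, 3, 6, 6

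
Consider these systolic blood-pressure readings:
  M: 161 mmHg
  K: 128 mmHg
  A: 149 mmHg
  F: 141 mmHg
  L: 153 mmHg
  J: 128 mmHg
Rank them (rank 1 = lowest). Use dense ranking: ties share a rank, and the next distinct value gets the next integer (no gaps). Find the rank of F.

Sorted (ascending): 128, 128, 141, 149, 153, 161
The 2 values of 128 share dense rank 1.
Remaining distinct values take the next consecutive integers.
F has value 141 mmHg → rank 2.

2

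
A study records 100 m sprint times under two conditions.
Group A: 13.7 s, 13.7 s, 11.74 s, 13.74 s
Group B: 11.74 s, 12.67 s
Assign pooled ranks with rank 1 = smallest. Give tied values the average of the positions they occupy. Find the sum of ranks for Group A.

16.5

Sorted (ascending): 11.74, 11.74, 12.67, 13.7, 13.7, 13.74
The 2 values of 11.74 occupy positions 1–2 → average rank (1+2)/2 = 1.5.
The 2 values of 13.7 occupy positions 4–5 → average rank (4+5)/2 = 4.5.
Group A values → pooled ranks: 13.7→4.5, 13.7→4.5, 11.74→1.5, 13.74→6
Rank sum = 4.5 + 4.5 + 1.5 + 6 = 16.5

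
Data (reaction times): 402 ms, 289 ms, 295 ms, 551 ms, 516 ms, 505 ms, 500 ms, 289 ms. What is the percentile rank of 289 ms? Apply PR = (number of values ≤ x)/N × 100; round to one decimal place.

N = 8.
Strictly below 289: 0. Equal to 289: 2.
PR = 2/8 × 100 = 25.0

25.0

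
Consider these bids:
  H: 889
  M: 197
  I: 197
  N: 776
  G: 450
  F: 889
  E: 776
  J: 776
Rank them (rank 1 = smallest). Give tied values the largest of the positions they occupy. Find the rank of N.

Sorted (ascending): 197, 197, 450, 776, 776, 776, 889, 889
The 2 values of 197 occupy positions 1–2 → each gets rank 2.
The 3 values of 776 occupy positions 4–6 → each gets rank 6.
The 2 values of 889 occupy positions 7–8 → each gets rank 8.
N has value 776 → rank 6.

6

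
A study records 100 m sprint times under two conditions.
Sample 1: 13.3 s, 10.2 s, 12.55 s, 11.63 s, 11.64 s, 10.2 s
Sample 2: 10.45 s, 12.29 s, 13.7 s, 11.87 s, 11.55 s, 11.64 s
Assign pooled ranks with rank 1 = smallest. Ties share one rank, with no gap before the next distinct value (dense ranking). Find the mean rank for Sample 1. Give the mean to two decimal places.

4.67

Sorted (ascending): 10.2, 10.2, 10.45, 11.55, 11.63, 11.64, 11.64, 11.87, 12.29, 12.55, 13.3, 13.7
The 2 values of 10.2 share dense rank 1.
The 2 values of 11.64 share dense rank 5.
Remaining distinct values take the next consecutive integers.
Sample 1 values → pooled ranks: 13.3→9, 10.2→1, 12.55→8, 11.63→4, 11.64→5, 10.2→1
Mean rank = (9 + 1 + 8 + 4 + 5 + 1) / 6 = 4.67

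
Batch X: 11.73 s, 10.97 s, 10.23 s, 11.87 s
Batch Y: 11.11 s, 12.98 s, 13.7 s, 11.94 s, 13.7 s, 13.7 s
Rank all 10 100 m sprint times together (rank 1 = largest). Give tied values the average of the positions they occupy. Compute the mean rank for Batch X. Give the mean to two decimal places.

Sorted (descending): 13.7, 13.7, 13.7, 12.98, 11.94, 11.87, 11.73, 11.11, 10.97, 10.23
The 3 values of 13.7 occupy positions 1–3 → average rank 2.
Batch X values → pooled ranks: 11.73→7, 10.97→9, 10.23→10, 11.87→6
Mean rank = (7 + 9 + 10 + 6) / 4 = 8.00

8.00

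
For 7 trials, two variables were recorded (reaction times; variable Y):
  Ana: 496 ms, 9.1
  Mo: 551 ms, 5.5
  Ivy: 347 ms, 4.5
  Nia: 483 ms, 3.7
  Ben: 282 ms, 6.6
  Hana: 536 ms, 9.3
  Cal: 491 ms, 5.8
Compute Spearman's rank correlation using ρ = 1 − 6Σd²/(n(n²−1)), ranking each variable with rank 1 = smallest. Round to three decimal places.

Ranks of variable 1: 5, 7, 2, 3, 1, 6, 4
Ranks of variable 2: 6, 3, 2, 1, 5, 7, 4
d = r₁ − r₂: -1, 4, 0, 2, -4, -1, 0
d²: 1, 16, 0, 4, 16, 1, 0; Σd² = 38
ρ = 1 − 6·38/(7·48) = 1 − 228/336 = 0.321

0.321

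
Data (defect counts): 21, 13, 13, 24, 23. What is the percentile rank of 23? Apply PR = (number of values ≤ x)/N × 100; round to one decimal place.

80.0

N = 5.
Strictly below 23: 3. Equal to 23: 1.
PR = 4/5 × 100 = 80.0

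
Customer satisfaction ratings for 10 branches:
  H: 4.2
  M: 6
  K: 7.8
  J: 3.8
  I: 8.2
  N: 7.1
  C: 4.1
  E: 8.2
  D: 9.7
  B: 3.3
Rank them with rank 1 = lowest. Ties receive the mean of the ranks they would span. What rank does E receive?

8.5

Sorted (ascending): 3.3, 3.8, 4.1, 4.2, 6, 7.1, 7.8, 8.2, 8.2, 9.7
The 2 values of 8.2 occupy positions 8–9 → average rank (8+9)/2 = 8.5.
E has value 8.2 → rank 8.5.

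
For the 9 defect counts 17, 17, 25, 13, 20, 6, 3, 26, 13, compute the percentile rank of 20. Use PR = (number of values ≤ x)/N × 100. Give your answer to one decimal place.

N = 9.
Strictly below 20: 6. Equal to 20: 1.
PR = 7/9 × 100 = 77.8

77.8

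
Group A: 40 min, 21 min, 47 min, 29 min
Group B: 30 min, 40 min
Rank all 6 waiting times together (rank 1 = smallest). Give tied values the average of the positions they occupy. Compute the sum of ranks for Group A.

13.5

Sorted (ascending): 21, 29, 30, 40, 40, 47
The 2 values of 40 occupy positions 4–5 → average rank (4+5)/2 = 4.5.
Group A values → pooled ranks: 40→4.5, 21→1, 47→6, 29→2
Rank sum = 4.5 + 1 + 6 + 2 = 13.5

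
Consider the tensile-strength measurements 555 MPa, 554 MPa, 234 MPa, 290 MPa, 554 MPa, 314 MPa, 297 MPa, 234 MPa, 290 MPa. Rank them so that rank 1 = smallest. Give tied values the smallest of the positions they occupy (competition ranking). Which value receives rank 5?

297

Sorted (ascending): 234, 234, 290, 290, 297, 314, 554, 554, 555
The 2 values of 234 occupy positions 1–2 → each gets rank 1.
The 2 values of 290 occupy positions 3–4 → each gets rank 3.
The 2 values of 554 occupy positions 7–8 → each gets rank 7.
Rank 5 → value 297.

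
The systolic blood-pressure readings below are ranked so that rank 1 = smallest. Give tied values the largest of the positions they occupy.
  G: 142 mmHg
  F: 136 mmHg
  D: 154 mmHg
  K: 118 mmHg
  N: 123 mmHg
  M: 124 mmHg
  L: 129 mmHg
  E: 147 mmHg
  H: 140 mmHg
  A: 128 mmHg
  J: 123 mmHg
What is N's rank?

Sorted (ascending): 118, 123, 123, 124, 128, 129, 136, 140, 142, 147, 154
The 2 values of 123 occupy positions 2–3 → each gets rank 3.
N has value 123 mmHg → rank 3.

3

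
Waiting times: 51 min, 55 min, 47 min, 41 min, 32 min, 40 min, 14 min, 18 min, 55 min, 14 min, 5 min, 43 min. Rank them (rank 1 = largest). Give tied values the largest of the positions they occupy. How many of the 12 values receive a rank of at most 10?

Sorted (descending): 55, 55, 51, 47, 43, 41, 40, 32, 18, 14, 14, 5
The 2 values of 55 occupy positions 1–2 → each gets rank 2.
The 2 values of 14 occupy positions 10–11 → each gets rank 11.
Ranks ≤ 10: {2, 2, 3, 4, 5, 6, 7, 8, 9} → 9 values.

9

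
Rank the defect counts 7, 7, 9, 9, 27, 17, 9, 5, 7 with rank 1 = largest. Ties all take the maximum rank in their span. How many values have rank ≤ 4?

Sorted (descending): 27, 17, 9, 9, 9, 7, 7, 7, 5
The 3 values of 9 occupy positions 3–5 → each gets rank 5.
The 3 values of 7 occupy positions 6–8 → each gets rank 8.
Ranks ≤ 4: {1, 2} → 2 values.

2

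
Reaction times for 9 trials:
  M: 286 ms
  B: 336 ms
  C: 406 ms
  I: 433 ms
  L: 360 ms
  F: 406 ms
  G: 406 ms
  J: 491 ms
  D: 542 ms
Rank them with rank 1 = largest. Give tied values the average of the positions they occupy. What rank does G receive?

5

Sorted (descending): 542, 491, 433, 406, 406, 406, 360, 336, 286
The 3 values of 406 occupy positions 4–6 → average rank 5.
G has value 406 ms → rank 5.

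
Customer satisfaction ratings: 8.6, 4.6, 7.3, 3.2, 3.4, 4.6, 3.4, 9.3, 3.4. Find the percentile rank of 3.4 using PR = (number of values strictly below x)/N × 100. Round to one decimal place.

11.1

N = 9.
Strictly below 3.4: 1. Equal to 3.4: 3.
PR = 1/9 × 100 = 11.1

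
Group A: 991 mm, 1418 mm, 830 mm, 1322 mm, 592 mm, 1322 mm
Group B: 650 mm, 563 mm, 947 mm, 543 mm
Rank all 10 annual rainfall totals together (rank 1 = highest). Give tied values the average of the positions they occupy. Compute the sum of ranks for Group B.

31

Sorted (descending): 1418, 1322, 1322, 991, 947, 830, 650, 592, 563, 543
The 2 values of 1322 occupy positions 2–3 → average rank (2+3)/2 = 2.5.
Group B values → pooled ranks: 650→7, 563→9, 947→5, 543→10
Rank sum = 7 + 9 + 5 + 10 = 31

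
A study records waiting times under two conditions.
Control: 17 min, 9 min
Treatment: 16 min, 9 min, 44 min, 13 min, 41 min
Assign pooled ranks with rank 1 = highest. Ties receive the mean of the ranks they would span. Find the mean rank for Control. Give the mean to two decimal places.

Sorted (descending): 44, 41, 17, 16, 13, 9, 9
The 2 values of 9 occupy positions 6–7 → average rank (6+7)/2 = 6.5.
Control values → pooled ranks: 17→3, 9→6.5
Mean rank = (3 + 6.5) / 2 = 4.75

4.75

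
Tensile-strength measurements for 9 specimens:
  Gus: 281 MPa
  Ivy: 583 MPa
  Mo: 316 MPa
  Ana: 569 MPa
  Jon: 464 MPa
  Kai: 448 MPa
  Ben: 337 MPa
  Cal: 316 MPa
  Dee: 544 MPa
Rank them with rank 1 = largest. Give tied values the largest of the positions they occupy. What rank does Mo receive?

Sorted (descending): 583, 569, 544, 464, 448, 337, 316, 316, 281
The 2 values of 316 occupy positions 7–8 → each gets rank 8.
Mo has value 316 MPa → rank 8.

8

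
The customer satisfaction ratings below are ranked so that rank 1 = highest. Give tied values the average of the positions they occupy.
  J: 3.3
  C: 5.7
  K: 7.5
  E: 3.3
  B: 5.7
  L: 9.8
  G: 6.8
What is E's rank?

6.5

Sorted (descending): 9.8, 7.5, 6.8, 5.7, 5.7, 3.3, 3.3
The 2 values of 5.7 occupy positions 4–5 → average rank (4+5)/2 = 4.5.
The 2 values of 3.3 occupy positions 6–7 → average rank (6+7)/2 = 6.5.
E has value 3.3 → rank 6.5.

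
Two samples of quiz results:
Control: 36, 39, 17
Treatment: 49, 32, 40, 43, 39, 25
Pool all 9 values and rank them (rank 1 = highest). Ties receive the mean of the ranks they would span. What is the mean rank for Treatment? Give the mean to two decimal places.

Sorted (descending): 49, 43, 40, 39, 39, 36, 32, 25, 17
The 2 values of 39 occupy positions 4–5 → average rank (4+5)/2 = 4.5.
Treatment values → pooled ranks: 49→1, 32→7, 40→3, 43→2, 39→4.5, 25→8
Mean rank = (1 + 7 + 3 + 2 + 4.5 + 8) / 6 = 4.25

4.25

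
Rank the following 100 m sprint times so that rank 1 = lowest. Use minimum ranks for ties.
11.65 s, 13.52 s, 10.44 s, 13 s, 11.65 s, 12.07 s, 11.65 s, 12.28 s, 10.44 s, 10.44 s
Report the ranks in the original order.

4, 10, 1, 9, 4, 7, 4, 8, 1, 1

Sorted (ascending): 10.44, 10.44, 10.44, 11.65, 11.65, 11.65, 12.07, 12.28, 13, 13.52
The 3 values of 10.44 occupy positions 1–3 → each gets rank 1.
The 3 values of 11.65 occupy positions 4–6 → each gets rank 4.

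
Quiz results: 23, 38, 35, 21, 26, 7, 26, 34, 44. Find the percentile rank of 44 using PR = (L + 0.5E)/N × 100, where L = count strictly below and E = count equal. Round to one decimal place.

94.4

N = 9.
Strictly below 44: 8. Equal to 44: 1.
PR = (8 + 0.5·1)/9 × 100 = 94.4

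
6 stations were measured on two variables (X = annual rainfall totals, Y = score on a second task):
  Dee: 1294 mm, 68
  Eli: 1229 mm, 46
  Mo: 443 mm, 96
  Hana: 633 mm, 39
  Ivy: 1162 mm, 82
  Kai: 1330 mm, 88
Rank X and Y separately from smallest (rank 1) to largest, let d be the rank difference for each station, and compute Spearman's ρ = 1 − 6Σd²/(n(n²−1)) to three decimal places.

Ranks of variable 1: 5, 4, 1, 2, 3, 6
Ranks of variable 2: 3, 2, 6, 1, 4, 5
d = r₁ − r₂: 2, 2, -5, 1, -1, 1
d²: 4, 4, 25, 1, 1, 1; Σd² = 36
ρ = 1 − 6·36/(6·35) = 1 − 216/210 = -0.029

-0.029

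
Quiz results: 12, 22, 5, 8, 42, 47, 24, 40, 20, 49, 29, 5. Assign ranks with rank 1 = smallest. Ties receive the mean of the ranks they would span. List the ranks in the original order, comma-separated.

4, 6, 1.5, 3, 10, 11, 7, 9, 5, 12, 8, 1.5

Sorted (ascending): 5, 5, 8, 12, 20, 22, 24, 29, 40, 42, 47, 49
The 2 values of 5 occupy positions 1–2 → average rank (1+2)/2 = 1.5.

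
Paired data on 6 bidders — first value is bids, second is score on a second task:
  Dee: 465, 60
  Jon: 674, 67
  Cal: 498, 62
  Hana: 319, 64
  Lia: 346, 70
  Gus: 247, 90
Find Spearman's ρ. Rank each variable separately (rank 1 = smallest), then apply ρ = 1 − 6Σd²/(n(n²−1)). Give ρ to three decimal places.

-0.486

Ranks of variable 1: 4, 6, 5, 2, 3, 1
Ranks of variable 2: 1, 4, 2, 3, 5, 6
d = r₁ − r₂: 3, 2, 3, -1, -2, -5
d²: 9, 4, 9, 1, 4, 25; Σd² = 52
ρ = 1 − 6·52/(6·35) = 1 − 312/210 = -0.486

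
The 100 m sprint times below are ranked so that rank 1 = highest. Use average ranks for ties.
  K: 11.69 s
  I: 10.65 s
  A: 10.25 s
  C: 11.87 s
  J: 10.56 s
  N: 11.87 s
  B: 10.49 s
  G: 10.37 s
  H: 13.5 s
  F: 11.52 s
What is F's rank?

5

Sorted (descending): 13.5, 11.87, 11.87, 11.69, 11.52, 10.65, 10.56, 10.49, 10.37, 10.25
The 2 values of 11.87 occupy positions 2–3 → average rank (2+3)/2 = 2.5.
F has value 11.52 s → rank 5.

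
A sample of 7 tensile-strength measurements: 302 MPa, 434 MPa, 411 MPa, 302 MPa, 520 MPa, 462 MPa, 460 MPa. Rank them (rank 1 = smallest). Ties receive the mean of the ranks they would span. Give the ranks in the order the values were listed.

Sorted (ascending): 302, 302, 411, 434, 460, 462, 520
The 2 values of 302 occupy positions 1–2 → average rank (1+2)/2 = 1.5.

1.5, 4, 3, 1.5, 7, 6, 5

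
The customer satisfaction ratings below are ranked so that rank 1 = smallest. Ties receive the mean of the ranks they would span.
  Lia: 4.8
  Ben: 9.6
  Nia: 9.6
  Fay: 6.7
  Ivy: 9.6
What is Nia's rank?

Sorted (ascending): 4.8, 6.7, 9.6, 9.6, 9.6
The 3 values of 9.6 occupy positions 3–5 → average rank 4.
Nia has value 9.6 → rank 4.

4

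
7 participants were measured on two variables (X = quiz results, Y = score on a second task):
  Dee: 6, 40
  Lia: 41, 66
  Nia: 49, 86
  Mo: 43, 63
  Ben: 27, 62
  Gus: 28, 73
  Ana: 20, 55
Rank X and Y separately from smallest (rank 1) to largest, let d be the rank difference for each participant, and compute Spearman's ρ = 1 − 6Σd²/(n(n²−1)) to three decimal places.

Ranks of variable 1: 1, 5, 7, 6, 3, 4, 2
Ranks of variable 2: 1, 5, 7, 4, 3, 6, 2
d = r₁ − r₂: 0, 0, 0, 2, 0, -2, 0
d²: 0, 0, 0, 4, 0, 4, 0; Σd² = 8
ρ = 1 − 6·8/(7·48) = 1 − 48/336 = 0.857

0.857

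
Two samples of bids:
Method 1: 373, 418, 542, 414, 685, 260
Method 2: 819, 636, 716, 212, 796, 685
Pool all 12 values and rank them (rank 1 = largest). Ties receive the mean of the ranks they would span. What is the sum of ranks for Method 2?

28.5

Sorted (descending): 819, 796, 716, 685, 685, 636, 542, 418, 414, 373, 260, 212
The 2 values of 685 occupy positions 4–5 → average rank (4+5)/2 = 4.5.
Method 2 values → pooled ranks: 819→1, 636→6, 716→3, 212→12, 796→2, 685→4.5
Rank sum = 1 + 6 + 3 + 12 + 2 + 4.5 = 28.5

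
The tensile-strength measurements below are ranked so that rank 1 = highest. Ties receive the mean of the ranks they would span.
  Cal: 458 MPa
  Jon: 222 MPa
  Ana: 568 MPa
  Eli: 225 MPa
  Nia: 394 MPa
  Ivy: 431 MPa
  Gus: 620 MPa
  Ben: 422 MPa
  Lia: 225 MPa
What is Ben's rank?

Sorted (descending): 620, 568, 458, 431, 422, 394, 225, 225, 222
The 2 values of 225 occupy positions 7–8 → average rank (7+8)/2 = 7.5.
Ben has value 422 MPa → rank 5.

5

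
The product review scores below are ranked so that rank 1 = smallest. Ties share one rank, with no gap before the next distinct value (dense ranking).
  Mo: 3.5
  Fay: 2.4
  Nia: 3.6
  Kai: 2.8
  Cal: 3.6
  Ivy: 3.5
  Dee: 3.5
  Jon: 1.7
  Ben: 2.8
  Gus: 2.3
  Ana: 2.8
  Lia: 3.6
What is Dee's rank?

Sorted (ascending): 1.7, 2.3, 2.4, 2.8, 2.8, 2.8, 3.5, 3.5, 3.5, 3.6, 3.6, 3.6
The 3 values of 2.8 share dense rank 4.
The 3 values of 3.5 share dense rank 5.
The 3 values of 3.6 share dense rank 6.
Remaining distinct values take the next consecutive integers.
Dee has value 3.5 → rank 5.

5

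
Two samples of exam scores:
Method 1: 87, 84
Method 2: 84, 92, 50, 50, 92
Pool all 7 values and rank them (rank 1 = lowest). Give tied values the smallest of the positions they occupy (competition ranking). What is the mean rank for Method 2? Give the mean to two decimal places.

3.40

Sorted (ascending): 50, 50, 84, 84, 87, 92, 92
The 2 values of 50 occupy positions 1–2 → each gets rank 1.
The 2 values of 84 occupy positions 3–4 → each gets rank 3.
The 2 values of 92 occupy positions 6–7 → each gets rank 6.
Method 2 values → pooled ranks: 84→3, 92→6, 50→1, 50→1, 92→6
Mean rank = (3 + 6 + 1 + 1 + 6) / 5 = 3.40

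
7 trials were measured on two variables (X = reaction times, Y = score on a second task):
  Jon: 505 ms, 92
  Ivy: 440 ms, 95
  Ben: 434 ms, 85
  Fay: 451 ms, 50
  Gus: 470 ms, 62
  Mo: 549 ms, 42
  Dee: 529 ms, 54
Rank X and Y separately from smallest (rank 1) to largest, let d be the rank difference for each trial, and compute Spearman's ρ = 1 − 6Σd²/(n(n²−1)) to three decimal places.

-0.571

Ranks of variable 1: 5, 2, 1, 3, 4, 7, 6
Ranks of variable 2: 6, 7, 5, 2, 4, 1, 3
d = r₁ − r₂: -1, -5, -4, 1, 0, 6, 3
d²: 1, 25, 16, 1, 0, 36, 9; Σd² = 88
ρ = 1 − 6·88/(7·48) = 1 − 528/336 = -0.571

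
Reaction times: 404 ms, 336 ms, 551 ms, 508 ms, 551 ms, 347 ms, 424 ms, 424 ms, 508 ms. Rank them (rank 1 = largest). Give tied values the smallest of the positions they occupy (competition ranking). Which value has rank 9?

Sorted (descending): 551, 551, 508, 508, 424, 424, 404, 347, 336
The 2 values of 551 occupy positions 1–2 → each gets rank 1.
The 2 values of 508 occupy positions 3–4 → each gets rank 3.
The 2 values of 424 occupy positions 5–6 → each gets rank 5.
Rank 9 → value 336.

336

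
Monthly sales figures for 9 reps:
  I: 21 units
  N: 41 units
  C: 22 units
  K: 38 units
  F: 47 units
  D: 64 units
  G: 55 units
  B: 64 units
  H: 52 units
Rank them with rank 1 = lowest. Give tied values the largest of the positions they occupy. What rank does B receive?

9

Sorted (ascending): 21, 22, 38, 41, 47, 52, 55, 64, 64
The 2 values of 64 occupy positions 8–9 → each gets rank 9.
B has value 64 units → rank 9.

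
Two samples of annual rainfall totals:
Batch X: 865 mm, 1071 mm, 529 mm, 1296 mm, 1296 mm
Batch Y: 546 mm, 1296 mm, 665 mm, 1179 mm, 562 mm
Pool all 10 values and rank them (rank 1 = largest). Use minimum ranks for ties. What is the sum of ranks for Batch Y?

29

Sorted (descending): 1296, 1296, 1296, 1179, 1071, 865, 665, 562, 546, 529
The 3 values of 1296 occupy positions 1–3 → each gets rank 1.
Batch Y values → pooled ranks: 546→9, 1296→1, 665→7, 1179→4, 562→8
Rank sum = 9 + 1 + 7 + 4 + 8 = 29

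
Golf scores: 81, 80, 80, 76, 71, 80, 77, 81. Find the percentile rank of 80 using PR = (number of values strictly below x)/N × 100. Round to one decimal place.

37.5

N = 8.
Strictly below 80: 3. Equal to 80: 3.
PR = 3/8 × 100 = 37.5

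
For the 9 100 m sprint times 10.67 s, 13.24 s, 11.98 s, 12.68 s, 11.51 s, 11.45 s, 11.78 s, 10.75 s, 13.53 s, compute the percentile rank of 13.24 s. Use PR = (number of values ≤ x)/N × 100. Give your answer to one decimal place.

N = 9.
Strictly below 13.24: 7. Equal to 13.24: 1.
PR = 8/9 × 100 = 88.9

88.9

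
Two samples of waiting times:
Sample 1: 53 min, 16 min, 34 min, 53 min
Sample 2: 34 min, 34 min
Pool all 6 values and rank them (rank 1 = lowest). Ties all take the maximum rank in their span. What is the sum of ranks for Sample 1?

Sorted (ascending): 16, 34, 34, 34, 53, 53
The 3 values of 34 occupy positions 2–4 → each gets rank 4.
The 2 values of 53 occupy positions 5–6 → each gets rank 6.
Sample 1 values → pooled ranks: 53→6, 16→1, 34→4, 53→6
Rank sum = 6 + 1 + 4 + 6 = 17

17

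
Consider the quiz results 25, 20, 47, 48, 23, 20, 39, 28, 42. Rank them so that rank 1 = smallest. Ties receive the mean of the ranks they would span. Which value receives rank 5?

28

Sorted (ascending): 20, 20, 23, 25, 28, 39, 42, 47, 48
The 2 values of 20 occupy positions 1–2 → average rank (1+2)/2 = 1.5.
Rank 5 → value 28.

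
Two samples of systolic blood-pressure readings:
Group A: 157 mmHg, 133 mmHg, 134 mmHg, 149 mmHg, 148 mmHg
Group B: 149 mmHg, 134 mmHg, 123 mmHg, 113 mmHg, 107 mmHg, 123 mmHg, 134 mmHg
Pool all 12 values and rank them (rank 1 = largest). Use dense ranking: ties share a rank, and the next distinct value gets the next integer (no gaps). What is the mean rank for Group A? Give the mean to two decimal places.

Sorted (descending): 157, 149, 149, 148, 134, 134, 134, 133, 123, 123, 113, 107
The 2 values of 149 share dense rank 2.
The 3 values of 134 share dense rank 4.
The 2 values of 123 share dense rank 6.
Remaining distinct values take the next consecutive integers.
Group A values → pooled ranks: 157→1, 133→5, 134→4, 149→2, 148→3
Mean rank = (1 + 5 + 4 + 2 + 3) / 5 = 3.00

3.00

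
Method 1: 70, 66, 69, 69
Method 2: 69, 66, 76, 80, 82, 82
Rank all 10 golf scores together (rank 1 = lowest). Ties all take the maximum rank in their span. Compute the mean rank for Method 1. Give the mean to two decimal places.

Sorted (ascending): 66, 66, 69, 69, 69, 70, 76, 80, 82, 82
The 2 values of 66 occupy positions 1–2 → each gets rank 2.
The 3 values of 69 occupy positions 3–5 → each gets rank 5.
The 2 values of 82 occupy positions 9–10 → each gets rank 10.
Method 1 values → pooled ranks: 70→6, 66→2, 69→5, 69→5
Mean rank = (6 + 2 + 5 + 5) / 4 = 4.50

4.50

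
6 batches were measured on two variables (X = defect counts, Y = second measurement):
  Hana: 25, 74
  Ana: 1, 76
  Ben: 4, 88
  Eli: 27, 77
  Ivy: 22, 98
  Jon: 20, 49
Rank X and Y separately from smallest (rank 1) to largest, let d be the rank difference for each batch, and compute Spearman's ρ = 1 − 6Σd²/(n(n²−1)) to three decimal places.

Ranks of variable 1: 5, 1, 2, 6, 4, 3
Ranks of variable 2: 2, 3, 5, 4, 6, 1
d = r₁ − r₂: 3, -2, -3, 2, -2, 2
d²: 9, 4, 9, 4, 4, 4; Σd² = 34
ρ = 1 − 6·34/(6·35) = 1 − 204/210 = 0.029

0.029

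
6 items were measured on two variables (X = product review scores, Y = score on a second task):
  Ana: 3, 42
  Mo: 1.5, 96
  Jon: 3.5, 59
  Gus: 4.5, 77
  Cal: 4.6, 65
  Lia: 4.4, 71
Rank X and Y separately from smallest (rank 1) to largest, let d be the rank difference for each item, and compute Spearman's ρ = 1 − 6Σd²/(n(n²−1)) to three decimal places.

-0.029

Ranks of variable 1: 2, 1, 3, 5, 6, 4
Ranks of variable 2: 1, 6, 2, 5, 3, 4
d = r₁ − r₂: 1, -5, 1, 0, 3, 0
d²: 1, 25, 1, 0, 9, 0; Σd² = 36
ρ = 1 − 6·36/(6·35) = 1 − 216/210 = -0.029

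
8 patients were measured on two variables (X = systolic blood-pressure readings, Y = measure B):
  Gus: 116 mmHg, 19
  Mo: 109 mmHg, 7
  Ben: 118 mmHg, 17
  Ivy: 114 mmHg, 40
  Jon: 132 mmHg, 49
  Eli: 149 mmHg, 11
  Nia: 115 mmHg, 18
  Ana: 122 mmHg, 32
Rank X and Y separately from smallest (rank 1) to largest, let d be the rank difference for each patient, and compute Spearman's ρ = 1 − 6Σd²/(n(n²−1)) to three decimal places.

0.190

Ranks of variable 1: 4, 1, 5, 2, 7, 8, 3, 6
Ranks of variable 2: 5, 1, 3, 7, 8, 2, 4, 6
d = r₁ − r₂: -1, 0, 2, -5, -1, 6, -1, 0
d²: 1, 0, 4, 25, 1, 36, 1, 0; Σd² = 68
ρ = 1 − 6·68/(8·63) = 1 − 408/504 = 0.190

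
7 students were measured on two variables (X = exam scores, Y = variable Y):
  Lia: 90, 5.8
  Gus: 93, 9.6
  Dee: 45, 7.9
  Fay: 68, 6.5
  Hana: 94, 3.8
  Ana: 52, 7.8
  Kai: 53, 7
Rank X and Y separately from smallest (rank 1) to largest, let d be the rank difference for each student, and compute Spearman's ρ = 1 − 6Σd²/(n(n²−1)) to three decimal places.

-0.464

Ranks of variable 1: 5, 6, 1, 4, 7, 2, 3
Ranks of variable 2: 2, 7, 6, 3, 1, 5, 4
d = r₁ − r₂: 3, -1, -5, 1, 6, -3, -1
d²: 9, 1, 25, 1, 36, 9, 1; Σd² = 82
ρ = 1 − 6·82/(7·48) = 1 − 492/336 = -0.464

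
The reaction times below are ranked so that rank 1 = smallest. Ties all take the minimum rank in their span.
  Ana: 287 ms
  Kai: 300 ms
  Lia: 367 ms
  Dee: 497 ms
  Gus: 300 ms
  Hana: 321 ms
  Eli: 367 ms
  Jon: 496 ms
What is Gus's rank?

Sorted (ascending): 287, 300, 300, 321, 367, 367, 496, 497
The 2 values of 300 occupy positions 2–3 → each gets rank 2.
The 2 values of 367 occupy positions 5–6 → each gets rank 5.
Gus has value 300 ms → rank 2.

2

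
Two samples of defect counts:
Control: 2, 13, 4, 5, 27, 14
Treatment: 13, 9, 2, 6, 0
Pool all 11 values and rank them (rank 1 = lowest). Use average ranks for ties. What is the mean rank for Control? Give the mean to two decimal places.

Sorted (ascending): 0, 2, 2, 4, 5, 6, 9, 13, 13, 14, 27
The 2 values of 2 occupy positions 2–3 → average rank (2+3)/2 = 2.5.
The 2 values of 13 occupy positions 8–9 → average rank (8+9)/2 = 8.5.
Control values → pooled ranks: 2→2.5, 13→8.5, 4→4, 5→5, 27→11, 14→10
Mean rank = (2.5 + 8.5 + 4 + 5 + 11 + 10) / 6 = 6.83

6.83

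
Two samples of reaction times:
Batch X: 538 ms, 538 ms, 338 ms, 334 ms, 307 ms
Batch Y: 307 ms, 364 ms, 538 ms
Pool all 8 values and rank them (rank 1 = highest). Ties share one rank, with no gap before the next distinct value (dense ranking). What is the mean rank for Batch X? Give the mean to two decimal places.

2.80

Sorted (descending): 538, 538, 538, 364, 338, 334, 307, 307
The 3 values of 538 share dense rank 1.
The 2 values of 307 share dense rank 5.
Remaining distinct values take the next consecutive integers.
Batch X values → pooled ranks: 538→1, 538→1, 338→3, 334→4, 307→5
Mean rank = (1 + 1 + 3 + 4 + 5) / 5 = 2.80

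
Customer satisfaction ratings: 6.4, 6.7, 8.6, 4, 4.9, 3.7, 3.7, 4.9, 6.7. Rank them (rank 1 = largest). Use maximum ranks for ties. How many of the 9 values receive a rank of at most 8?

7

Sorted (descending): 8.6, 6.7, 6.7, 6.4, 4.9, 4.9, 4, 3.7, 3.7
The 2 values of 6.7 occupy positions 2–3 → each gets rank 3.
The 2 values of 4.9 occupy positions 5–6 → each gets rank 6.
The 2 values of 3.7 occupy positions 8–9 → each gets rank 9.
Ranks ≤ 8: {1, 3, 3, 4, 6, 6, 7} → 7 values.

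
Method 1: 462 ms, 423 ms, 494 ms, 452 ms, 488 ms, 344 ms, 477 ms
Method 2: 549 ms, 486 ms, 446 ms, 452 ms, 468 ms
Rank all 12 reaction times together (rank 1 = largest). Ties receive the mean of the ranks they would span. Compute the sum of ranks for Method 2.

29.5

Sorted (descending): 549, 494, 488, 486, 477, 468, 462, 452, 452, 446, 423, 344
The 2 values of 452 occupy positions 8–9 → average rank (8+9)/2 = 8.5.
Method 2 values → pooled ranks: 549→1, 486→4, 446→10, 452→8.5, 468→6
Rank sum = 1 + 4 + 10 + 8.5 + 6 = 29.5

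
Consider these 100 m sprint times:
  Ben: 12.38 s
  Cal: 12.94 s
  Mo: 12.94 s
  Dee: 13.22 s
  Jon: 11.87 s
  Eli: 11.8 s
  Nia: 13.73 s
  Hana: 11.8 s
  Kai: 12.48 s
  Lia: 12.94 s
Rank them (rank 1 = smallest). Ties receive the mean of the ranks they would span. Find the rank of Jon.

Sorted (ascending): 11.8, 11.8, 11.87, 12.38, 12.48, 12.94, 12.94, 12.94, 13.22, 13.73
The 2 values of 11.8 occupy positions 1–2 → average rank (1+2)/2 = 1.5.
The 3 values of 12.94 occupy positions 6–8 → average rank 7.
Jon has value 11.87 s → rank 3.

3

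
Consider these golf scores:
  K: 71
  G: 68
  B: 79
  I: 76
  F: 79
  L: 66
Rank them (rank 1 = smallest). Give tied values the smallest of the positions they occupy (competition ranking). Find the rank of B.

Sorted (ascending): 66, 68, 71, 76, 79, 79
The 2 values of 79 occupy positions 5–6 → each gets rank 5.
B has value 79 → rank 5.

5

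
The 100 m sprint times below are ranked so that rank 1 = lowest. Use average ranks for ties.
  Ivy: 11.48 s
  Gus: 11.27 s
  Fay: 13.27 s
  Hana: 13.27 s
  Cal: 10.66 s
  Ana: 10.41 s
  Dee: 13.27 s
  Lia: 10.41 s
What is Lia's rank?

1.5

Sorted (ascending): 10.41, 10.41, 10.66, 11.27, 11.48, 13.27, 13.27, 13.27
The 2 values of 10.41 occupy positions 1–2 → average rank (1+2)/2 = 1.5.
The 3 values of 13.27 occupy positions 6–8 → average rank 7.
Lia has value 10.41 s → rank 1.5.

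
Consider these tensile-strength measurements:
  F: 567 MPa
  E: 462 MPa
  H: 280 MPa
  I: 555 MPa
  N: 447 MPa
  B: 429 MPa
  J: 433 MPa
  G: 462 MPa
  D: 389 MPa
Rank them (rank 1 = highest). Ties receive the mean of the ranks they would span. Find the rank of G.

Sorted (descending): 567, 555, 462, 462, 447, 433, 429, 389, 280
The 2 values of 462 occupy positions 3–4 → average rank (3+4)/2 = 3.5.
G has value 462 MPa → rank 3.5.

3.5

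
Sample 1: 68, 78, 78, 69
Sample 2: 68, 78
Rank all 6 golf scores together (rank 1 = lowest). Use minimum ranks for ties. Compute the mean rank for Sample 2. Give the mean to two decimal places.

Sorted (ascending): 68, 68, 69, 78, 78, 78
The 2 values of 68 occupy positions 1–2 → each gets rank 1.
The 3 values of 78 occupy positions 4–6 → each gets rank 4.
Sample 2 values → pooled ranks: 68→1, 78→4
Mean rank = (1 + 4) / 2 = 2.50

2.50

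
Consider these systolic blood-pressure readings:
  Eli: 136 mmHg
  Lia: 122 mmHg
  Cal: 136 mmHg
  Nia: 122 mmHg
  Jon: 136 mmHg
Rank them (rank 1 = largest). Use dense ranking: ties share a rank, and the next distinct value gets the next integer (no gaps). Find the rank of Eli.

Sorted (descending): 136, 136, 136, 122, 122
The 3 values of 136 share dense rank 1.
The 2 values of 122 share dense rank 2.
Eli has value 136 mmHg → rank 1.

1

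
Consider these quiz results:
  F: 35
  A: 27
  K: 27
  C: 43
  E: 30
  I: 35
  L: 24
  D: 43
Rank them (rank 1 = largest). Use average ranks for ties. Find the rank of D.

Sorted (descending): 43, 43, 35, 35, 30, 27, 27, 24
The 2 values of 43 occupy positions 1–2 → average rank (1+2)/2 = 1.5.
The 2 values of 35 occupy positions 3–4 → average rank (3+4)/2 = 3.5.
The 2 values of 27 occupy positions 6–7 → average rank (6+7)/2 = 6.5.
D has value 43 → rank 1.5.

1.5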